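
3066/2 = 1533 = 1533.00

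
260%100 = 60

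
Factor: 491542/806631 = 2^1*3^( - 1 ) * 7^( -1)*71^( - 1)*541^(-1)*245771^1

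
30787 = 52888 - 22101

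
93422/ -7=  - 13346/1 = - 13346.00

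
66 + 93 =159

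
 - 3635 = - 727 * 5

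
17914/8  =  8957/4 = 2239.25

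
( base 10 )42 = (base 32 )1A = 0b101010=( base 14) 30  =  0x2a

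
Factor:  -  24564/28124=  - 69/79 = -3^1*23^1*79^( - 1)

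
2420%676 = 392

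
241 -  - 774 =1015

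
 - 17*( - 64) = 1088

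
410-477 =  - 67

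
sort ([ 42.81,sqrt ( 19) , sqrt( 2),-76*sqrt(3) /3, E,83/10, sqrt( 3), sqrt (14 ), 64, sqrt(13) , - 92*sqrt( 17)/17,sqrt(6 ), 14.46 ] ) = [-76*sqrt( 3 ) /3, - 92*sqrt( 17)/17, sqrt( 2), sqrt( 3 ), sqrt( 6), E, sqrt( 13), sqrt( 14 ), sqrt( 19),83/10, 14.46, 42.81, 64 ] 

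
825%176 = 121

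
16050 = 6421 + 9629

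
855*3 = 2565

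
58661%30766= 27895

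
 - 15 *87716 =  - 1315740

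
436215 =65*6711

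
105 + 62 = 167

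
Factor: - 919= - 919^1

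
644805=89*7245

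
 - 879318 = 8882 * ( - 99 )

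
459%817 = 459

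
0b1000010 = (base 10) 66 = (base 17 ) 3F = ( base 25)2g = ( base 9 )73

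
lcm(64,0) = 0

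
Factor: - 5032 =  - 2^3*17^1*37^1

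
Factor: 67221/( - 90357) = - 22407/30119 = - 3^1*7^1 *11^1 * 97^1*30119^(-1 )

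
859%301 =257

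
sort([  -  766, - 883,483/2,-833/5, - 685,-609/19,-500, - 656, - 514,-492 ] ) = [-883, - 766, - 685, - 656, - 514 , - 500, - 492, -833/5 , - 609/19, 483/2 ] 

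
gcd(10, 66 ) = 2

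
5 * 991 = 4955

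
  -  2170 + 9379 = 7209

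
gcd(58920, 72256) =8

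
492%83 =77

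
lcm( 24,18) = 72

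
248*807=200136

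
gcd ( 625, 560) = 5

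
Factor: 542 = 2^1*271^1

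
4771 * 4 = 19084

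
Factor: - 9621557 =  - 11^2 * 131^1*607^1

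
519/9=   57+2/3 =57.67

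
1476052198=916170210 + 559881988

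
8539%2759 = 262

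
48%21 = 6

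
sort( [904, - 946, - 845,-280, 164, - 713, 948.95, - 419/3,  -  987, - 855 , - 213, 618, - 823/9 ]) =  [ - 987,  -  946, - 855, - 845, -713, - 280, - 213,-419/3, - 823/9, 164,618, 904,948.95]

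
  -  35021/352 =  - 100  +  179/352 = - 99.49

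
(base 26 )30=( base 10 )78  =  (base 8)116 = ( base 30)2I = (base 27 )2O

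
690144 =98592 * 7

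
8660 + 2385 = 11045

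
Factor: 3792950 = 2^1*5^2  *7^1*10837^1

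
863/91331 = 863/91331=0.01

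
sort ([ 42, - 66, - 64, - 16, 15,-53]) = [ -66, - 64, - 53, - 16,15,42]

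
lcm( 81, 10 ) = 810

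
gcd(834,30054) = 6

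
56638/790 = 28319/395= 71.69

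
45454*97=4409038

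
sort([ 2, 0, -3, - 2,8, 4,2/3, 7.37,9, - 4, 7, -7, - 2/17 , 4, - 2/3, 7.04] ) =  [ - 7,  -  4, - 3,  -  2,-2/3, - 2/17, 0, 2/3, 2, 4, 4, 7,7.04, 7.37,8, 9]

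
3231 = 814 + 2417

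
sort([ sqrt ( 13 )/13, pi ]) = [sqrt(13 ) /13,pi ]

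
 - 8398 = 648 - 9046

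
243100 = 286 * 850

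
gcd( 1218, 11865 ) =21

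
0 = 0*793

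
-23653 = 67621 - 91274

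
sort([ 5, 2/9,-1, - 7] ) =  [ -7, - 1,2/9,5 ] 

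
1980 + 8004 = 9984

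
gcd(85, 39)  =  1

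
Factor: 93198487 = 433^1*215239^1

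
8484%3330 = 1824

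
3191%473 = 353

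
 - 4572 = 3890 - 8462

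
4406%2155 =96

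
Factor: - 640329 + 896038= 255709^1 = 255709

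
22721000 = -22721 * ( - 1000) 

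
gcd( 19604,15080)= 1508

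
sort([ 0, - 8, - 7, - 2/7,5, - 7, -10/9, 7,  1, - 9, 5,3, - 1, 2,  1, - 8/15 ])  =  [ - 9, - 8 , - 7, - 7 ,-10/9,-1 , - 8/15, - 2/7, 0,1 , 1, 2,3 , 5,  5, 7]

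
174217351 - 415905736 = - 241688385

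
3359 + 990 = 4349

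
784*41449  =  32496016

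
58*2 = 116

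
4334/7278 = 2167/3639 = 0.60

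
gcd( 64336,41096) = 8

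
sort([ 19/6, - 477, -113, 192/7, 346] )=[  -  477, - 113, 19/6, 192/7, 346] 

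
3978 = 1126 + 2852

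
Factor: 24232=2^3*13^1*233^1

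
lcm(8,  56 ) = 56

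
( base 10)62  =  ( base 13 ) 4A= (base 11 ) 57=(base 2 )111110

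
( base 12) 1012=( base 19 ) 4FD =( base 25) 2jh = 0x6CE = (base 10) 1742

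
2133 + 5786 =7919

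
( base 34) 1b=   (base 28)1h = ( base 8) 55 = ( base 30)1f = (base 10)45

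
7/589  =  7/589=0.01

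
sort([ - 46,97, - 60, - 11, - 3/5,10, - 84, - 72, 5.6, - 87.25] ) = [-87.25, - 84,- 72, - 60, -46, - 11 ,-3/5,5.6 , 10, 97]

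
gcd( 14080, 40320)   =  640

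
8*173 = 1384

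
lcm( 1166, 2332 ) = 2332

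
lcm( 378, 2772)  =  8316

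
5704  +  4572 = 10276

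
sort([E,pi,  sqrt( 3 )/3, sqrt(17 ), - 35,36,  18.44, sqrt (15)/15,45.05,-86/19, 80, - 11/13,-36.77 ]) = [-36.77, - 35, - 86/19, - 11/13,sqrt( 15 ) /15, sqrt( 3 ) /3,E,pi,sqrt( 17 ) , 18.44,36,45.05,80 ]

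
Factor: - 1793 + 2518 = 5^2* 29^1 =725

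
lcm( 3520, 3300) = 52800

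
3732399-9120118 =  - 5387719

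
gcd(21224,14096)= 8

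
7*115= 805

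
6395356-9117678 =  -2722322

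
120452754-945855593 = - 825402839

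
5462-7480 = -2018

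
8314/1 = 8314 = 8314.00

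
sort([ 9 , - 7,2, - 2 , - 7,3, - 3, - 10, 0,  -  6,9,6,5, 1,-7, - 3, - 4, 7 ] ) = [ - 10, - 7, - 7, - 7 , - 6,  -  4, - 3, - 3,-2, 0,1,2 , 3,5,6, 7, 9,9 ]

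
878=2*439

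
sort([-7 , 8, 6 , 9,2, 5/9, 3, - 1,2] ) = [ - 7 , - 1,5/9,2,2 , 3, 6,  8, 9 ]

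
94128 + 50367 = 144495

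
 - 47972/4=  - 11993= - 11993.00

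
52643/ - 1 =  - 52643/1 = - 52643.00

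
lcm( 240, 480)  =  480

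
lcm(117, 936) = 936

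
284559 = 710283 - 425724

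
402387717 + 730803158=1133190875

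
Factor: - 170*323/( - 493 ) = 3230/29 = 2^1 * 5^1 * 17^1*19^1*29^( - 1) 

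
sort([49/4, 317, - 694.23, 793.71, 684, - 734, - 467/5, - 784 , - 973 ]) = [- 973 ,-784,  -  734,  -  694.23 , - 467/5, 49/4 , 317,684, 793.71]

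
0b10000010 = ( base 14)94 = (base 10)130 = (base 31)46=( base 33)3v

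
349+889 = 1238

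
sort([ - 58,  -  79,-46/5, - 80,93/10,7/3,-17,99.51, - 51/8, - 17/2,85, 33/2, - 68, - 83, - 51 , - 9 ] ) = [  -  83 ,  -  80, - 79 ,-68, - 58,- 51, - 17,-46/5,-9, - 17/2,  -  51/8,7/3, 93/10,33/2,  85,99.51] 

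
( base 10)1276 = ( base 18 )3GG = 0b10011111100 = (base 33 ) 15M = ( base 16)4fc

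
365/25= 73/5 = 14.60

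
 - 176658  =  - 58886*3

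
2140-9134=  - 6994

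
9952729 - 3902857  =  6049872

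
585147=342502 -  - 242645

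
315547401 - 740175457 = -424628056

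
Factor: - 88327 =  -88327^1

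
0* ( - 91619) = 0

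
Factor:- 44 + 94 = 50=2^1*  5^2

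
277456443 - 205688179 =71768264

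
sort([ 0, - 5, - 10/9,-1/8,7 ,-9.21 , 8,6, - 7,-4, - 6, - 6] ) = [- 9.21,-7,-6,-6 , - 5, - 4,-10/9  , - 1/8, 0, 6,  7, 8]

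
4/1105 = 4/1105= 0.00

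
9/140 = 9/140 = 0.06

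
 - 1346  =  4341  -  5687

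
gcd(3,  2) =1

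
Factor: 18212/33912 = 2^( -1)*3^( - 3) * 29^1 = 29/54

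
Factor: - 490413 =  - 3^1*7^1 * 11^2*193^1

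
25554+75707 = 101261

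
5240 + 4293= 9533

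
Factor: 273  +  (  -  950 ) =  - 677  =  -677^1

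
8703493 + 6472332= 15175825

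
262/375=262/375= 0.70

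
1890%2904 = 1890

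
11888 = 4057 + 7831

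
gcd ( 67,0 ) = 67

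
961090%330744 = 299602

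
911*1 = 911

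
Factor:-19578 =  - 2^1*3^1*13^1*251^1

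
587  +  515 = 1102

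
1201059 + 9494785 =10695844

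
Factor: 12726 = 2^1*3^2 * 7^1*101^1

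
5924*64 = 379136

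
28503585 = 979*29115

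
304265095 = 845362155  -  541097060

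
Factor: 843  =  3^1*281^1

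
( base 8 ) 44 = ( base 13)2a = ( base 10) 36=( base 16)24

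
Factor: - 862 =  - 2^1*431^1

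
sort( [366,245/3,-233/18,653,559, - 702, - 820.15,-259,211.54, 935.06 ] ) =[ - 820.15 ,-702, - 259, - 233/18,245/3,211.54 , 366 , 559 , 653,935.06]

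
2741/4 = 2741/4= 685.25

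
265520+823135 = 1088655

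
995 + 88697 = 89692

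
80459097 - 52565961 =27893136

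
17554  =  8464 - - 9090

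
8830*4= 35320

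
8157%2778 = 2601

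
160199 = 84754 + 75445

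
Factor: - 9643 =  - 9643^1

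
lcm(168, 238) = 2856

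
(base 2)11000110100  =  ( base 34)1co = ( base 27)24m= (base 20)3J8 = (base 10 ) 1588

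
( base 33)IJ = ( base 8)1145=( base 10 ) 613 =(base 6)2501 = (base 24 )11D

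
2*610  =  1220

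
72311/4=72311/4 = 18077.75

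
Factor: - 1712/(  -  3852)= 2^2 *3^( - 2) = 4/9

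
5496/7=5496/7 =785.14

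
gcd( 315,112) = 7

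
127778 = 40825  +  86953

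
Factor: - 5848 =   -  2^3*17^1*43^1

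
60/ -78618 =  - 1 + 13093/13103=- 0.00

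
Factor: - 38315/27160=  - 2^( -3)*7^( - 1 )*79^1 = - 79/56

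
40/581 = 40/581=0.07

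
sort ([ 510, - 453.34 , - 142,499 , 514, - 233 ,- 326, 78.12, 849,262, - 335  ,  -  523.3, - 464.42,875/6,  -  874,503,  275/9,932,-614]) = [ - 874,-614, -523.3, - 464.42, - 453.34, -335, - 326,  -  233,  -  142,275/9,78.12 , 875/6,262, 499,  503, 510, 514,849,932]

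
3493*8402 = 29348186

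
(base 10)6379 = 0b1100011101011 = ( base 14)2479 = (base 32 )67B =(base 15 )1d54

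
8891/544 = 16+11/32 = 16.34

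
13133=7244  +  5889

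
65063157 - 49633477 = 15429680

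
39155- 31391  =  7764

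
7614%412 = 198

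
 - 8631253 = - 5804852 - 2826401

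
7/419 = 7/419 =0.02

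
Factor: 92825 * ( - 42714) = - 3964927050=- 2^1 *3^3 * 5^2*7^1*47^1*79^1 * 113^1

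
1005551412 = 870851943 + 134699469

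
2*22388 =44776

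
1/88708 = 1/88708=0.00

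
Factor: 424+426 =850 =2^1*5^2*17^1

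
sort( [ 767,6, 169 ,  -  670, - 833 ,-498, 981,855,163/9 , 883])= [ - 833 ,  -  670, - 498,6,163/9 , 169,767 , 855,883,981 ] 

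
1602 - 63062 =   -  61460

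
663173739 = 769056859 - 105883120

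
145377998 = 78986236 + 66391762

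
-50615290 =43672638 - 94287928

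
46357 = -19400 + 65757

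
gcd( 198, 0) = 198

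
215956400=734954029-518997629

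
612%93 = 54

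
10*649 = 6490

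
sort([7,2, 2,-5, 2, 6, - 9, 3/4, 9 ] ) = [ -9, - 5,3/4,2, 2, 2,6, 7, 9 ]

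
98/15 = 6  +  8/15 = 6.53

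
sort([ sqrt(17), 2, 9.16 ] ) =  [ 2 , sqrt( 17),  9.16]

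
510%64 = 62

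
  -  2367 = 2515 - 4882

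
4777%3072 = 1705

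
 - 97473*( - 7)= 682311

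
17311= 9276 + 8035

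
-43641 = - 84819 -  - 41178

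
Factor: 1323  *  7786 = 10300878 = 2^1*3^3 * 7^2*17^1 *229^1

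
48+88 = 136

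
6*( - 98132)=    - 588792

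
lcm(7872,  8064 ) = 330624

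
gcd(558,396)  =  18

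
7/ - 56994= - 1 +8141/8142 = - 0.00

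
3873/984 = 3 + 307/328 = 3.94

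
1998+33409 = 35407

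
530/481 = 1+ 49/481 = 1.10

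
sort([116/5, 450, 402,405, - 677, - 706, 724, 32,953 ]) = [ - 706, - 677, 116/5,32 , 402, 405,450, 724, 953] 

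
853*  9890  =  8436170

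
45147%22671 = 22476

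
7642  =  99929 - 92287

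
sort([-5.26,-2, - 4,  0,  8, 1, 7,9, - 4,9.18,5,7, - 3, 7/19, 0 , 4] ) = [ - 5.26,-4,- 4, - 3,  -  2,0,0,  7/19,1,  4, 5,7 , 7, 8, 9, 9.18] 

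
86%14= 2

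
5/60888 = 5/60888=0.00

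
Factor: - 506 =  - 2^1*11^1*23^1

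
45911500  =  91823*500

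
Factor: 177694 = 2^1*11^1*41^1 * 197^1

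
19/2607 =19/2607= 0.01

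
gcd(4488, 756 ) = 12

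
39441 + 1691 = 41132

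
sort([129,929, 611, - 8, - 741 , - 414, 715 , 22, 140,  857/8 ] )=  [ - 741, - 414, - 8, 22,857/8,129 , 140,  611,715 , 929]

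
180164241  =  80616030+99548211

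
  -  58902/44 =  - 1339 +7/22 = -1338.68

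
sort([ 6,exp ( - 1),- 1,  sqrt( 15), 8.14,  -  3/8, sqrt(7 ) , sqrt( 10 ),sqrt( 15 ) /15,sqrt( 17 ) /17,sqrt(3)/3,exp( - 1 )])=[ - 1, - 3/8, sqrt (17)/17, sqrt( 15) /15,exp( - 1),  exp( - 1),  sqrt( 3 )/3,sqrt( 7),sqrt(10), sqrt( 15),6  ,  8.14] 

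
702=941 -239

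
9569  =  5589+3980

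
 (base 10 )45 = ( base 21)23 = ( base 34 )1b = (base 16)2D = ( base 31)1E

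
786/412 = 393/206 = 1.91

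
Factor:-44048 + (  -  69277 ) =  - 3^1*5^2 * 1511^1=- 113325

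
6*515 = 3090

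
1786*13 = 23218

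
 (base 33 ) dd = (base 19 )145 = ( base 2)110111010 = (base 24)ia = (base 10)442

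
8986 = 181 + 8805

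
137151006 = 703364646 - 566213640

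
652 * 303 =197556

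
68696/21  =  3271 + 5/21= 3271.24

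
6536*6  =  39216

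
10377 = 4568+5809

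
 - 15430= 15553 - 30983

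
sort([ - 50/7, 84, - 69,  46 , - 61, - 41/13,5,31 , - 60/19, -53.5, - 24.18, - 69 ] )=[ - 69, - 69,  -  61, - 53.5, - 24.18, - 50/7, - 60/19, - 41/13,5,31, 46 , 84]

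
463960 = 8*57995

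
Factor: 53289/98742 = 17763/32914 = 2^ (-1 )*3^1*7^( - 1)* 31^1 *191^1*2351^( - 1 ) 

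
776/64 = 97/8 = 12.12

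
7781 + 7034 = 14815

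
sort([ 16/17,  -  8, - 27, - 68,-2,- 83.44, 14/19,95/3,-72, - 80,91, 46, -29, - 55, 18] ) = [ - 83.44, - 80,- 72, - 68, - 55, - 29, - 27, - 8, - 2,  14/19, 16/17,18, 95/3,46,  91] 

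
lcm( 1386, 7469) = 134442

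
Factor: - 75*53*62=-2^1 * 3^1*5^2* 31^1 *53^1 = - 246450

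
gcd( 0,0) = 0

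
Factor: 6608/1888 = 2^( - 1) * 7^1 = 7/2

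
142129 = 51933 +90196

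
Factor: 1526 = 2^1 * 7^1*109^1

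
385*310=119350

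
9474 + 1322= 10796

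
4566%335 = 211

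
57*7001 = 399057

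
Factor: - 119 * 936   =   - 2^3*3^2 * 7^1*13^1 * 17^1 = -111384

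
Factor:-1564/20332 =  - 1/13 = - 13^( - 1)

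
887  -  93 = 794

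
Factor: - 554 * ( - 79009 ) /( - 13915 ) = -43770986/13915  =  - 2^1*5^(-1 )*7^1 * 11^( - 2 ) *23^( - 1)*277^1*11287^1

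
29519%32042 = 29519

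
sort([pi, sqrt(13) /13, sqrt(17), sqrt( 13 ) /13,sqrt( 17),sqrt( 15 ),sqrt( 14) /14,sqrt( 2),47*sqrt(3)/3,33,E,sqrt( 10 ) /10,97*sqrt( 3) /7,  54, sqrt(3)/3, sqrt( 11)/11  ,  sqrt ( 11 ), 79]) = [sqrt( 14 ) /14,sqrt( 13) /13, sqrt( 13) /13,sqrt( 11) /11,sqrt( 10)/10,sqrt( 3)/3,sqrt( 2 ) , E,pi,sqrt( 11),sqrt ( 15),sqrt( 17),sqrt( 17),97 * sqrt(3 ) /7,47*sqrt( 3)/3, 33,54, 79] 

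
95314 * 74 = 7053236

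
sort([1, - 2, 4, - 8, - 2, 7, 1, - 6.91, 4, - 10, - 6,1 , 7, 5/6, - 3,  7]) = [ - 10, - 8, - 6.91,  -  6,  -  3,-2, - 2, 5/6, 1, 1, 1,4, 4,  7,7, 7 ]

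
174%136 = 38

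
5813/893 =6 + 455/893 = 6.51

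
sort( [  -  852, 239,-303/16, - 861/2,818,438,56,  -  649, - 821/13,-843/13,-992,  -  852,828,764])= [ - 992,-852, - 852, - 649  ,-861/2, - 843/13, - 821/13, - 303/16,56 , 239, 438,764,  818,828]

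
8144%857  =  431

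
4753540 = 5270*902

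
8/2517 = 8/2517 = 0.00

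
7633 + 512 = 8145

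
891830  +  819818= 1711648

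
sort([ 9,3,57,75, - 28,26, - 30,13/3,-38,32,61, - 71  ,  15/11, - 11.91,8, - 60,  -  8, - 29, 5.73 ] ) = [-71, -60,-38, - 30, - 29,-28 , - 11.91,-8, 15/11,3, 13/3,5.73,8, 9, 26, 32,57,61,75] 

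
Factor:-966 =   -  2^1*3^1* 7^1*23^1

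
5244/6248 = 1311/1562= 0.84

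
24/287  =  24/287=0.08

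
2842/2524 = 1421/1262 = 1.13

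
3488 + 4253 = 7741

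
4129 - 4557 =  - 428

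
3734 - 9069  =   - 5335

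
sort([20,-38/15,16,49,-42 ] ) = [ - 42 ,  -  38/15,16, 20, 49] 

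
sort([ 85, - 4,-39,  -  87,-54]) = [ - 87, - 54 ,-39 ,-4,85]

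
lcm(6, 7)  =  42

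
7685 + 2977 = 10662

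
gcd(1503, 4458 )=3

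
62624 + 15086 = 77710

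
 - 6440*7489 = -48229160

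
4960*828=4106880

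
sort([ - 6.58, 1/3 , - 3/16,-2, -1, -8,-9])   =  [-9,  -  8,-6.58, - 2, - 1,-3/16,1/3] 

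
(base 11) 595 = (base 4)23011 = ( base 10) 709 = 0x2c5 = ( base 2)1011000101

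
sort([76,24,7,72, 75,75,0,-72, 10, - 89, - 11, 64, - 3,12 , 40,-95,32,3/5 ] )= [ - 95,  -  89,-72, - 11, - 3,0,3/5,7,10,12, 24,  32,40,64,72,75, 75,76]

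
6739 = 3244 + 3495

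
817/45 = 817/45= 18.16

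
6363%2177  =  2009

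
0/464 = 0 = 0.00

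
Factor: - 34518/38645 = -2^1 * 3^1 *5^(-1 )*11^1*59^(-1)*131^ ( - 1)*523^1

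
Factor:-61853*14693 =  - 908806129=-7^1*11^1*2099^1*5623^1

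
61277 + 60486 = 121763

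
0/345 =0 = 0.00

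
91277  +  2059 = 93336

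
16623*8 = 132984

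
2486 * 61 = 151646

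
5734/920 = 6 + 107/460 = 6.23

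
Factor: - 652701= - 3^1 * 7^1*31081^1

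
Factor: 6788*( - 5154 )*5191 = - 2^3 * 3^1*29^1*179^1*859^1*1697^1= - 181608962232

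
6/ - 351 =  - 1 +115/117  =  - 0.02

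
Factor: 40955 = 5^1*8191^1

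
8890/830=889/83  =  10.71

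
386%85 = 46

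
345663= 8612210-8266547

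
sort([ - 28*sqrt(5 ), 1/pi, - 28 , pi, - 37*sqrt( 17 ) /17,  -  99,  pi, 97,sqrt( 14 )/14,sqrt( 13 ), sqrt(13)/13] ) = [- 99, - 28*sqrt( 5),-28, - 37*sqrt( 17 ) /17,sqrt(14 ) /14, sqrt( 13 ) /13,1/pi,pi, pi,sqrt( 13 ),97 ] 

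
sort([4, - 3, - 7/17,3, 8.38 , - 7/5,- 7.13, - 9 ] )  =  [ - 9, - 7.13,- 3,- 7/5, - 7/17, 3 , 4, 8.38]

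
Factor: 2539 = 2539^1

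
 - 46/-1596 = 23/798 = 0.03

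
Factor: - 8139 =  - 3^1*2713^1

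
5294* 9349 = 49493606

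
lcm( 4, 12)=12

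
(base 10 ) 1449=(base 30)1I9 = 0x5a9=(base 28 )1NL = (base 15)669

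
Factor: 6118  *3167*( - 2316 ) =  - 44874135096 = - 2^3*3^1*7^1*19^1*23^1*193^1 * 3167^1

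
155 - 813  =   - 658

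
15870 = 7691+8179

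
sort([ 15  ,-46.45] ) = [-46.45,15 ]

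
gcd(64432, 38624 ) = 16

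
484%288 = 196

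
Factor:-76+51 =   -  25 = - 5^2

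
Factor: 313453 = 7^2 * 6397^1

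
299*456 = 136344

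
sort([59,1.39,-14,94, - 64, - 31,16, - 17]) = [ - 64, - 31,-17, - 14,1.39, 16,59, 94 ] 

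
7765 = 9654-1889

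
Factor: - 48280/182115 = - 2^3*3^(-3 ) * 17^1*19^( - 1) =- 136/513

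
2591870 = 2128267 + 463603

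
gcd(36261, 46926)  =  2133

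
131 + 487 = 618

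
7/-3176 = - 7/3176 = - 0.00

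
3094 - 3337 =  - 243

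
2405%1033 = 339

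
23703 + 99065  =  122768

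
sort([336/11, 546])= [ 336/11, 546]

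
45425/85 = 9085/17 = 534.41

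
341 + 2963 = 3304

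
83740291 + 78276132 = 162016423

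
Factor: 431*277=277^1*431^1= 119387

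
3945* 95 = 374775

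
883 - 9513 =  - 8630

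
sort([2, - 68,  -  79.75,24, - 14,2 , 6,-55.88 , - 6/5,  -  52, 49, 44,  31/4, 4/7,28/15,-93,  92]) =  [ - 93, -79.75, - 68,-55.88, - 52, - 14, - 6/5,4/7, 28/15,2, 2, 6, 31/4, 24,44, 49, 92 ]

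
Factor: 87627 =3^1*29209^1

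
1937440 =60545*32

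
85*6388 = 542980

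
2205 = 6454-4249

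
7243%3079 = 1085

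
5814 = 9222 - 3408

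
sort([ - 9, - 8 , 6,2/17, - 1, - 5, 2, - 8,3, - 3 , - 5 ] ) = [  -  9 , - 8 ,-8, - 5, - 5, - 3, - 1,2/17,  2, 3, 6]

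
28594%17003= 11591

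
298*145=43210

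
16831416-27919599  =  -11088183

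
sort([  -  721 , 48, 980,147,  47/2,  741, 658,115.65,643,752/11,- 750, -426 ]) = [ - 750,  -  721,-426,47/2, 48, 752/11, 115.65,147, 643 , 658, 741, 980] 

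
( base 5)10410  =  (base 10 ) 730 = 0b1011011010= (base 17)28g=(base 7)2062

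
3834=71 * 54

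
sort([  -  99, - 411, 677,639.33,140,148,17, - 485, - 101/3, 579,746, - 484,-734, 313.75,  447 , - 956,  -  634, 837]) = [ - 956, - 734, - 634, - 485, - 484, - 411, - 99, - 101/3,17,  140,148,313.75, 447,579,639.33,677,746,837]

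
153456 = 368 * 417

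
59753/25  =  59753/25 = 2390.12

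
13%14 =13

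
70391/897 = 70391/897=78.47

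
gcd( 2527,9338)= 7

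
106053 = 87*1219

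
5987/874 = 6+ 743/874= 6.85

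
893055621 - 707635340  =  185420281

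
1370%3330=1370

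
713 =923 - 210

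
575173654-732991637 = - 157817983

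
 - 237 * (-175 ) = 41475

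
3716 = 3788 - 72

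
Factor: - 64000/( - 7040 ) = 2^2*5^2* 11^( - 1 ) = 100/11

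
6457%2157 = 2143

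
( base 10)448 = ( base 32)e0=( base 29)FD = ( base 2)111000000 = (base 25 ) HN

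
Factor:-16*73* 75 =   -  87600 = - 2^4*3^1 * 5^2*73^1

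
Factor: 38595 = 3^1*5^1*31^1*83^1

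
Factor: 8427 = 3^1*53^2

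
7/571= 7/571 = 0.01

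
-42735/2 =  - 42735/2 = - 21367.50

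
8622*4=34488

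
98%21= 14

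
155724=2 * 77862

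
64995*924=60055380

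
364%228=136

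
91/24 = 3  +  19/24 = 3.79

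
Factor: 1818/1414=9/7 = 3^2 *7^ ( - 1)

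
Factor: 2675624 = 2^3*7^1*47779^1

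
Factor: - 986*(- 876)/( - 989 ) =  - 2^3*3^1*17^1*23^( - 1)*29^1*43^( - 1)*73^1=-  863736/989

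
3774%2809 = 965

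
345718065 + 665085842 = 1010803907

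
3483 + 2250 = 5733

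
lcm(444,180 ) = 6660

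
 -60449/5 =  - 12090 + 1/5=- 12089.80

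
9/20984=9/20984 = 0.00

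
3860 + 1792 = 5652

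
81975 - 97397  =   - 15422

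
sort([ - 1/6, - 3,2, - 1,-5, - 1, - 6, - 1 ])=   [-6 , - 5,  -  3, - 1, - 1, - 1, - 1/6,  2]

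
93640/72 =11705/9 = 1300.56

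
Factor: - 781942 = - 2^1*7^2* 79^1*101^1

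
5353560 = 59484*90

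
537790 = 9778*55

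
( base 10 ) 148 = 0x94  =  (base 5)1043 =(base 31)4o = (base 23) 6a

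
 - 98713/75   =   - 98713/75 = -1316.17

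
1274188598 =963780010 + 310408588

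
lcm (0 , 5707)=0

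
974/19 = 51+5/19  =  51.26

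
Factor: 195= 3^1*  5^1*13^1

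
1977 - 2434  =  -457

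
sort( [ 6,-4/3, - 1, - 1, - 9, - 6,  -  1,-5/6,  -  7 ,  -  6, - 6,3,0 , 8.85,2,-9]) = [  -  9, - 9, - 7, -6 ,  -  6 , - 6,-4/3, - 1, - 1, - 1 , - 5/6, 0,2, 3,6,8.85]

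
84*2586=217224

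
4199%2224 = 1975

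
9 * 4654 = 41886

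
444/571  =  444/571  =  0.78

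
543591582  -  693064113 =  - 149472531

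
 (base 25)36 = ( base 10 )81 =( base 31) 2J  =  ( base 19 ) 45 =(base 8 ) 121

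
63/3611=63/3611=0.02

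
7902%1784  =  766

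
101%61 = 40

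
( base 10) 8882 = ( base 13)4073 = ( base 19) 15B9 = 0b10001010110010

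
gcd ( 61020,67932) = 108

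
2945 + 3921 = 6866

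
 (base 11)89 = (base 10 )97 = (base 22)49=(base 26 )3J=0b1100001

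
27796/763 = 27796/763 = 36.43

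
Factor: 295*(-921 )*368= - 2^4*3^1*5^1*23^1 * 59^1*307^1=- 99983760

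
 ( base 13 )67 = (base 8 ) 125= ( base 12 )71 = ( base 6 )221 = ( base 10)85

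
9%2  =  1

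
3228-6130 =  - 2902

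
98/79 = 1 + 19/79 =1.24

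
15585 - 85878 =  - 70293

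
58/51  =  1 + 7/51 = 1.14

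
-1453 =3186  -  4639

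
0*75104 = 0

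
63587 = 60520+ 3067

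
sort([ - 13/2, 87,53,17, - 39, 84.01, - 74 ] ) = [ - 74,- 39,  -  13/2, 17,  53, 84.01, 87] 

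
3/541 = 3/541 = 0.01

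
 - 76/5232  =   - 19/1308 =- 0.01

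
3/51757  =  3/51757 = 0.00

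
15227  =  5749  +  9478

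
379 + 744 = 1123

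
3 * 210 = 630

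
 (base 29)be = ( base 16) 14D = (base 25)d8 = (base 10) 333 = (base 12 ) 239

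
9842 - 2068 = 7774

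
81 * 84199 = 6820119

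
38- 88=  - 50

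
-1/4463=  - 1/4463=- 0.00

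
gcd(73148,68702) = 2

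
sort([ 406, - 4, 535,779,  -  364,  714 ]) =[ - 364, - 4,406,535,  714,779 ]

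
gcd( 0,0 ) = 0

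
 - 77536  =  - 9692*8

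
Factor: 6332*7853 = 2^2*1583^1*7853^1 = 49725196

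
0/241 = 0  =  0.00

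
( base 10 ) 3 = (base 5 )3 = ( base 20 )3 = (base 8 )3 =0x3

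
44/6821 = 44/6821 = 0.01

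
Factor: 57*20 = 2^2*3^1 * 5^1* 19^1 = 1140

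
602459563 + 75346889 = 677806452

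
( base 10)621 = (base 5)4441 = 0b1001101101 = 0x26D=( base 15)2B6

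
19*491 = 9329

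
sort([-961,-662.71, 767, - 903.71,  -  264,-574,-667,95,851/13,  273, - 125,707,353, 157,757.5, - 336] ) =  [ - 961,-903.71, - 667, - 662.71, - 574,-336,-264, - 125,851/13,  95, 157, 273 , 353,  707, 757.5, 767]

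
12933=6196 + 6737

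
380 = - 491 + 871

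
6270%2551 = 1168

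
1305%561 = 183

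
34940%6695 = 1465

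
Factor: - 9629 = -9629^1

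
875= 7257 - 6382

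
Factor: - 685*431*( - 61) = 5^1 *61^1*137^1*431^1=   18009335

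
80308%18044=8132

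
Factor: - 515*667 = -343505 = -5^1 * 23^1*29^1* 103^1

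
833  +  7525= 8358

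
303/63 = 4  +  17/21 =4.81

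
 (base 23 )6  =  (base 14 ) 6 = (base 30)6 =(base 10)6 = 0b110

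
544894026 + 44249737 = 589143763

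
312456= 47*6648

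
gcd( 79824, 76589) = 1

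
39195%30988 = 8207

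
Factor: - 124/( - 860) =5^( - 1) * 31^1 *43^ (-1)=31/215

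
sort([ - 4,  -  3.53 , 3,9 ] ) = [-4, - 3.53,3, 9] 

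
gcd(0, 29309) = 29309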